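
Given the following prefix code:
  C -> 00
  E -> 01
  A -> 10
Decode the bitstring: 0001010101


Decoding step by step:
Bits 00 -> C
Bits 01 -> E
Bits 01 -> E
Bits 01 -> E
Bits 01 -> E


Decoded message: CEEEE


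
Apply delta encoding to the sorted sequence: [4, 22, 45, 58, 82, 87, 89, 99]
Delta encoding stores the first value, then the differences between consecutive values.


First value: 4
Deltas:
  22 - 4 = 18
  45 - 22 = 23
  58 - 45 = 13
  82 - 58 = 24
  87 - 82 = 5
  89 - 87 = 2
  99 - 89 = 10


Delta encoded: [4, 18, 23, 13, 24, 5, 2, 10]


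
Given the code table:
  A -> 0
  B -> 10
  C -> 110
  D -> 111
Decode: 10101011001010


Decoding:
10 -> B
10 -> B
10 -> B
110 -> C
0 -> A
10 -> B
10 -> B


Result: BBBCABB


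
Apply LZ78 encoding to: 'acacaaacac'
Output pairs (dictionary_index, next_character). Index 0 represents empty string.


LZ78 encoding steps:
Dictionary: {0: ''}
Step 1: w='' (idx 0), next='a' -> output (0, 'a'), add 'a' as idx 1
Step 2: w='' (idx 0), next='c' -> output (0, 'c'), add 'c' as idx 2
Step 3: w='a' (idx 1), next='c' -> output (1, 'c'), add 'ac' as idx 3
Step 4: w='a' (idx 1), next='a' -> output (1, 'a'), add 'aa' as idx 4
Step 5: w='ac' (idx 3), next='a' -> output (3, 'a'), add 'aca' as idx 5
Step 6: w='c' (idx 2), end of input -> output (2, '')


Encoded: [(0, 'a'), (0, 'c'), (1, 'c'), (1, 'a'), (3, 'a'), (2, '')]


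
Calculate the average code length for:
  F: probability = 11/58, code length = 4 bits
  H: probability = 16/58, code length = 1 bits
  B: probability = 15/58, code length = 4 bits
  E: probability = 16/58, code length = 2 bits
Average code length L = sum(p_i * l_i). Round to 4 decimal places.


Weighted contributions p_i * l_i:
  F: (11/58) * 4 = 44/58
  H: (16/58) * 1 = 16/58
  B: (15/58) * 4 = 60/58
  E: (16/58) * 2 = 32/58
Sum = (44 + 16 + 60 + 32)/58 = 152/58

L = 152/58 = 2.6207 bits/symbol


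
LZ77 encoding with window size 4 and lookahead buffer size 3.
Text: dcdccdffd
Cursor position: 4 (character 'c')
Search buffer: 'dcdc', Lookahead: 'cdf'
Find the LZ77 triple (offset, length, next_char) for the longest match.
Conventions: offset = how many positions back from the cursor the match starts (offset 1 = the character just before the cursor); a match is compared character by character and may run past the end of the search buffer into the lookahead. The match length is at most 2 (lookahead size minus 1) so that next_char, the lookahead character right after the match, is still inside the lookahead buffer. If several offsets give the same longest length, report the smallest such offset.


Try each offset into the search buffer:
  offset=1 (pos 3, char 'c'): match length 1
  offset=2 (pos 2, char 'd'): match length 0
  offset=3 (pos 1, char 'c'): match length 2
  offset=4 (pos 0, char 'd'): match length 0
Longest match has length 2 at offset 3.
next_char = character at position 4 + 2 = 6 -> 'f'

Best match: offset=3, length=2 (matching 'cd' starting at position 1)
LZ77 triple: (3, 2, 'f')


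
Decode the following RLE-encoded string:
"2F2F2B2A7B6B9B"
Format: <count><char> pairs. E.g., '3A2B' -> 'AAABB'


Expanding each <count><char> pair:
  2F -> 'FF'
  2F -> 'FF'
  2B -> 'BB'
  2A -> 'AA'
  7B -> 'BBBBBBB'
  6B -> 'BBBBBB'
  9B -> 'BBBBBBBBB'

Decoded = FFFFBBAABBBBBBBBBBBBBBBBBBBBBB


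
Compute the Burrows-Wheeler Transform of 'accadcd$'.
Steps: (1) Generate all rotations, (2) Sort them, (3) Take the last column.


Rotations (sorted):
  0: $accadcd -> last char: d
  1: accadcd$ -> last char: $
  2: adcd$acc -> last char: c
  3: cadcd$ac -> last char: c
  4: ccadcd$a -> last char: a
  5: cd$accad -> last char: d
  6: d$accadc -> last char: c
  7: dcd$acca -> last char: a


BWT = d$ccadca


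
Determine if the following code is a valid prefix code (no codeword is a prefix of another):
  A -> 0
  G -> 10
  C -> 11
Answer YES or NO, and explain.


Checking each pair (does one codeword prefix another?):
  A='0' vs G='10': no prefix
  A='0' vs C='11': no prefix
  G='10' vs A='0': no prefix
  G='10' vs C='11': no prefix
  C='11' vs A='0': no prefix
  C='11' vs G='10': no prefix
No violation found over all pairs.

YES -- this is a valid prefix code. No codeword is a prefix of any other codeword.


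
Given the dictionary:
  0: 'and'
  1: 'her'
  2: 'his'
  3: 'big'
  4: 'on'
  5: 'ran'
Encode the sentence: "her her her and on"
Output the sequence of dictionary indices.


Look up each word in the dictionary:
  'her' -> 1
  'her' -> 1
  'her' -> 1
  'and' -> 0
  'on' -> 4

Encoded: [1, 1, 1, 0, 4]


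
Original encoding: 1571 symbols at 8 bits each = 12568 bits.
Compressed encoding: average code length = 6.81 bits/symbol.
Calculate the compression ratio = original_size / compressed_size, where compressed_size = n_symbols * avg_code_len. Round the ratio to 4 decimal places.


original_size = n_symbols * orig_bits = 1571 * 8 = 12568 bits
compressed_size = n_symbols * avg_code_len = 1571 * 6.81 = 10698.51 bits
ratio = original_size / compressed_size = 12568 / 10698.51 = 1.1747

Compression ratio = 1.1747


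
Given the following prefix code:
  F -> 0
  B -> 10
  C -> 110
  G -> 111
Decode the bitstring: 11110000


Decoding step by step:
Bits 111 -> G
Bits 10 -> B
Bits 0 -> F
Bits 0 -> F
Bits 0 -> F


Decoded message: GBFFF


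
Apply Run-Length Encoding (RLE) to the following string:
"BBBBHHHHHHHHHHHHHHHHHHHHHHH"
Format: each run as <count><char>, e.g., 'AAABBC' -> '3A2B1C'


Scanning runs left to right:
  i=0: run of 'B' x 4 -> '4B'
  i=4: run of 'H' x 23 -> '23H'

RLE = 4B23H


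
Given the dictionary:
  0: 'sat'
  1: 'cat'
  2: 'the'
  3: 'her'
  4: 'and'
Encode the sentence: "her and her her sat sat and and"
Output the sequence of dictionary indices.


Look up each word in the dictionary:
  'her' -> 3
  'and' -> 4
  'her' -> 3
  'her' -> 3
  'sat' -> 0
  'sat' -> 0
  'and' -> 4
  'and' -> 4

Encoded: [3, 4, 3, 3, 0, 0, 4, 4]


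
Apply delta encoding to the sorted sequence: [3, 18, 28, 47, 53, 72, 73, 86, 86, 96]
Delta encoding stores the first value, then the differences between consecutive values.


First value: 3
Deltas:
  18 - 3 = 15
  28 - 18 = 10
  47 - 28 = 19
  53 - 47 = 6
  72 - 53 = 19
  73 - 72 = 1
  86 - 73 = 13
  86 - 86 = 0
  96 - 86 = 10


Delta encoded: [3, 15, 10, 19, 6, 19, 1, 13, 0, 10]


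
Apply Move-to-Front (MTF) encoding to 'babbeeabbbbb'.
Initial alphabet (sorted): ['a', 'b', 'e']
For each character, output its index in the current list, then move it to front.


MTF encoding:
'b': index 1 in ['a', 'b', 'e'] -> ['b', 'a', 'e']
'a': index 1 in ['b', 'a', 'e'] -> ['a', 'b', 'e']
'b': index 1 in ['a', 'b', 'e'] -> ['b', 'a', 'e']
'b': index 0 in ['b', 'a', 'e'] -> ['b', 'a', 'e']
'e': index 2 in ['b', 'a', 'e'] -> ['e', 'b', 'a']
'e': index 0 in ['e', 'b', 'a'] -> ['e', 'b', 'a']
'a': index 2 in ['e', 'b', 'a'] -> ['a', 'e', 'b']
'b': index 2 in ['a', 'e', 'b'] -> ['b', 'a', 'e']
'b': index 0 in ['b', 'a', 'e'] -> ['b', 'a', 'e']
'b': index 0 in ['b', 'a', 'e'] -> ['b', 'a', 'e']
'b': index 0 in ['b', 'a', 'e'] -> ['b', 'a', 'e']
'b': index 0 in ['b', 'a', 'e'] -> ['b', 'a', 'e']


Output: [1, 1, 1, 0, 2, 0, 2, 2, 0, 0, 0, 0]


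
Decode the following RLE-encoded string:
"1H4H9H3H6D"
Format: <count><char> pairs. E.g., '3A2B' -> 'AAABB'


Expanding each <count><char> pair:
  1H -> 'H'
  4H -> 'HHHH'
  9H -> 'HHHHHHHHH'
  3H -> 'HHH'
  6D -> 'DDDDDD'

Decoded = HHHHHHHHHHHHHHHHHDDDDDD


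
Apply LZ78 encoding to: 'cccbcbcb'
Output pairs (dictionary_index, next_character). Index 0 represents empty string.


LZ78 encoding steps:
Dictionary: {0: ''}
Step 1: w='' (idx 0), next='c' -> output (0, 'c'), add 'c' as idx 1
Step 2: w='c' (idx 1), next='c' -> output (1, 'c'), add 'cc' as idx 2
Step 3: w='' (idx 0), next='b' -> output (0, 'b'), add 'b' as idx 3
Step 4: w='c' (idx 1), next='b' -> output (1, 'b'), add 'cb' as idx 4
Step 5: w='cb' (idx 4), end of input -> output (4, '')


Encoded: [(0, 'c'), (1, 'c'), (0, 'b'), (1, 'b'), (4, '')]


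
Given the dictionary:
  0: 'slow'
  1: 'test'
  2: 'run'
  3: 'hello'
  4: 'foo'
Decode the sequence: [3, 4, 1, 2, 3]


Look up each index in the dictionary:
  3 -> 'hello'
  4 -> 'foo'
  1 -> 'test'
  2 -> 'run'
  3 -> 'hello'

Decoded: "hello foo test run hello"


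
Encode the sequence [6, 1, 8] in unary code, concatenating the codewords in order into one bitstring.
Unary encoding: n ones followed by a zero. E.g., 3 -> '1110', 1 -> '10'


Encode each number as n ones followed by a terminating 0:
  6 -> 1111110 (7 bits)
  1 -> 10 (2 bits)
  8 -> 111111110 (9 bits)
Total length = 7 + 2 + 9 = 18 bits.

Unary([6, 1, 8]) = 111111010111111110 (18 bits)


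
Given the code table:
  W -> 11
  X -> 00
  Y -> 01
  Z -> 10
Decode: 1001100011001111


Decoding:
10 -> Z
01 -> Y
10 -> Z
00 -> X
11 -> W
00 -> X
11 -> W
11 -> W


Result: ZYZXWXWW


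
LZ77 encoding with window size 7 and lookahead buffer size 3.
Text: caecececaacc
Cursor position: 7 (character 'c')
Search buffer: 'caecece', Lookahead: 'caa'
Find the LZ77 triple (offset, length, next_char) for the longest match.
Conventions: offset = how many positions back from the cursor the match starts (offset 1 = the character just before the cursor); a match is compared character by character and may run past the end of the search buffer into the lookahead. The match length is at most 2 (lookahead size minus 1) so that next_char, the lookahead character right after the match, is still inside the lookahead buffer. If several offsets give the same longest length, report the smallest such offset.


Try each offset into the search buffer:
  offset=1 (pos 6, char 'e'): match length 0
  offset=2 (pos 5, char 'c'): match length 1
  offset=3 (pos 4, char 'e'): match length 0
  offset=4 (pos 3, char 'c'): match length 1
  offset=5 (pos 2, char 'e'): match length 0
  offset=6 (pos 1, char 'a'): match length 0
  offset=7 (pos 0, char 'c'): match length 2
Longest match has length 2 at offset 7.
next_char = character at position 7 + 2 = 9 -> 'a'

Best match: offset=7, length=2 (matching 'ca' starting at position 0)
LZ77 triple: (7, 2, 'a')


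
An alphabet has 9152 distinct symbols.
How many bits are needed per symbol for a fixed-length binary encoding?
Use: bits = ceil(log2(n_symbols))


log2(9152) = 13.1599
Bracket: 2^13 = 8192 < 9152 <= 2^14 = 16384
So ceil(log2(9152)) = 14

bits = ceil(log2(9152)) = ceil(13.1599) = 14 bits


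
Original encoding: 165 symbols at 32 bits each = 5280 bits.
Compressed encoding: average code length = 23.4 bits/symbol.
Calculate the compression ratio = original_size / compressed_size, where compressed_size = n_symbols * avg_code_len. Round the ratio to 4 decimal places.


original_size = n_symbols * orig_bits = 165 * 32 = 5280 bits
compressed_size = n_symbols * avg_code_len = 165 * 23.4 = 3861.0 bits
ratio = original_size / compressed_size = 5280 / 3861.0 = 1.3675

Compression ratio = 1.3675


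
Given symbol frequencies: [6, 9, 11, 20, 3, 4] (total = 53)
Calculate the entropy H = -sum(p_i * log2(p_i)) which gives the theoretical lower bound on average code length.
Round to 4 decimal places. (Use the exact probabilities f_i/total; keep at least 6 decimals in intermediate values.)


Per-symbol terms -p_i * log2(p_i) with p_i = f_i/53:
  p = 6/53 = 0.113208: log2(p) = -3.142958, -p*log2(p) = 0.355807
  p = 9/53 = 0.169811: log2(p) = -2.557995, -p*log2(p) = 0.434377
  p = 11/53 = 0.207547: log2(p) = -2.268489, -p*log2(p) = 0.470818
  p = 20/53 = 0.377358: log2(p) = -1.405992, -p*log2(p) = 0.530563
  p = 3/53 = 0.056604: log2(p) = -4.142958, -p*log2(p) = 0.234507
  p = 4/53 = 0.075472: log2(p) = -3.727920, -p*log2(p) = 0.281352
H = 0.355807 + 0.434377 + 0.470818 + 0.530563 + 0.234507 + 0.281352 = 2.307424

H = 2.3074 bits/symbol


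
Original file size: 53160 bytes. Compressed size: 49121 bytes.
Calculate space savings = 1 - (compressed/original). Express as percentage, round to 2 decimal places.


ratio = compressed/original = 49121/53160 = 0.924022
savings = 1 - ratio = 1 - 0.924022 = 0.075978
as a percentage: 0.075978 * 100 = 7.6%

Space savings = 1 - 49121/53160 = 7.6%


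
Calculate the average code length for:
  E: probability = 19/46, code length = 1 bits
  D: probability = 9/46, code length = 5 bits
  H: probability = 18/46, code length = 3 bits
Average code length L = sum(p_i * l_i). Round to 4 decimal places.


Weighted contributions p_i * l_i:
  E: (19/46) * 1 = 19/46
  D: (9/46) * 5 = 45/46
  H: (18/46) * 3 = 54/46
Sum = (19 + 45 + 54)/46 = 118/46

L = 118/46 = 2.5652 bits/symbol


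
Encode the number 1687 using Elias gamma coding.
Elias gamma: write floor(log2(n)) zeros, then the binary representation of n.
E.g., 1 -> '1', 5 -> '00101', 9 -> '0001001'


num_bits = floor(log2(1687)) + 1 = 11
leading_zeros = num_bits - 1 = 10
binary(1687) = 11010010111

Elias gamma(1687) = '0000000000' + '11010010111' = 000000000011010010111 (21 bits)


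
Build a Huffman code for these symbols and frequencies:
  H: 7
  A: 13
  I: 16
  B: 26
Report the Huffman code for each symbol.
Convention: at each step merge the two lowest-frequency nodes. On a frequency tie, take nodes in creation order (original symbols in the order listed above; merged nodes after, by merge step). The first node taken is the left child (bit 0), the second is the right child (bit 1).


Huffman tree construction:
Step 1: Merge H(7) + A(13) = 20
Step 2: Merge I(16) + (H+A)(20) = 36
Step 3: Merge B(26) + (I+(H+A))(36) = 62
Read each symbol's code off the tree from the root (left child = 0, right child = 1).

Codes:
  H: 110 (length 3)
  A: 111 (length 3)
  I: 10 (length 2)
  B: 0 (length 1)
Average code length: 118/62 = 1.9032 bits/symbol


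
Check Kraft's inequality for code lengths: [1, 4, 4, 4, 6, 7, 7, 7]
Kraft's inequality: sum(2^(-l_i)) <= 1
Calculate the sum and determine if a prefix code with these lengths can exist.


Sum = 2^(-1) + 2^(-4) + 2^(-4) + 2^(-4) + 2^(-6) + 2^(-7) + 2^(-7) + 2^(-7)
    = 0.5 + 0.0625 + 0.0625 + 0.0625 + 0.015625 + 0.0078125 + 0.0078125 + 0.0078125
    = 93/128 = 0.7265625
Since 0.7265625 <= 1, Kraft's inequality IS satisfied.
A prefix code with these lengths CAN exist.

Kraft sum = 0.7265625. Satisfied.


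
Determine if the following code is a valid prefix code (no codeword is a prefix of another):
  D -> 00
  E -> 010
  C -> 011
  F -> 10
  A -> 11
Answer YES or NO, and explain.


Checking each pair (does one codeword prefix another?):
  D='00' vs E='010': no prefix
  D='00' vs C='011': no prefix
  D='00' vs F='10': no prefix
  D='00' vs A='11': no prefix
  E='010' vs D='00': no prefix
  E='010' vs C='011': no prefix
  E='010' vs F='10': no prefix
  E='010' vs A='11': no prefix
  C='011' vs D='00': no prefix
  C='011' vs E='010': no prefix
  C='011' vs F='10': no prefix
  C='011' vs A='11': no prefix
  F='10' vs D='00': no prefix
  F='10' vs E='010': no prefix
  F='10' vs C='011': no prefix
  F='10' vs A='11': no prefix
  A='11' vs D='00': no prefix
  A='11' vs E='010': no prefix
  A='11' vs C='011': no prefix
  A='11' vs F='10': no prefix
No violation found over all pairs.

YES -- this is a valid prefix code. No codeword is a prefix of any other codeword.


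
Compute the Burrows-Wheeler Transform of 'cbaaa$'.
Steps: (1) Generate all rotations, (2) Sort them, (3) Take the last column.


Rotations (sorted):
  0: $cbaaa -> last char: a
  1: a$cbaa -> last char: a
  2: aa$cba -> last char: a
  3: aaa$cb -> last char: b
  4: baaa$c -> last char: c
  5: cbaaa$ -> last char: $


BWT = aaabc$


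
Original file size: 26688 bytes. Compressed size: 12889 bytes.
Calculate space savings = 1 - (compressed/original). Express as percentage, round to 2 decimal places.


ratio = compressed/original = 12889/26688 = 0.482951
savings = 1 - ratio = 1 - 0.482951 = 0.517049
as a percentage: 0.517049 * 100 = 51.7%

Space savings = 1 - 12889/26688 = 51.7%


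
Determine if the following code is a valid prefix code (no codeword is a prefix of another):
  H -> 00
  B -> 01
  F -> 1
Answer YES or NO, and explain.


Checking each pair (does one codeword prefix another?):
  H='00' vs B='01': no prefix
  H='00' vs F='1': no prefix
  B='01' vs H='00': no prefix
  B='01' vs F='1': no prefix
  F='1' vs H='00': no prefix
  F='1' vs B='01': no prefix
No violation found over all pairs.

YES -- this is a valid prefix code. No codeword is a prefix of any other codeword.


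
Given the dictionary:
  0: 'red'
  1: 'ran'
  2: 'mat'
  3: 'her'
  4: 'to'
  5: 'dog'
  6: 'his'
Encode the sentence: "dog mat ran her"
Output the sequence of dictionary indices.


Look up each word in the dictionary:
  'dog' -> 5
  'mat' -> 2
  'ran' -> 1
  'her' -> 3

Encoded: [5, 2, 1, 3]


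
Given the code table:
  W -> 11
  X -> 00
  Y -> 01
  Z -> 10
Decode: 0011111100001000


Decoding:
00 -> X
11 -> W
11 -> W
11 -> W
00 -> X
00 -> X
10 -> Z
00 -> X


Result: XWWWXXZX


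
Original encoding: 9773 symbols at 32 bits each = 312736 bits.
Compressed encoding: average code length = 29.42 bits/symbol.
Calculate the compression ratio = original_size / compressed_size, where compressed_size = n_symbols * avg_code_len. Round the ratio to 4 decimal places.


original_size = n_symbols * orig_bits = 9773 * 32 = 312736 bits
compressed_size = n_symbols * avg_code_len = 9773 * 29.42 = 287521.66 bits
ratio = original_size / compressed_size = 312736 / 287521.66 = 1.0877

Compression ratio = 1.0877


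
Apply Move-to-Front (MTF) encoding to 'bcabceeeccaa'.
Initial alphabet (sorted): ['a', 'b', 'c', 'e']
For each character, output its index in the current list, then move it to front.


MTF encoding:
'b': index 1 in ['a', 'b', 'c', 'e'] -> ['b', 'a', 'c', 'e']
'c': index 2 in ['b', 'a', 'c', 'e'] -> ['c', 'b', 'a', 'e']
'a': index 2 in ['c', 'b', 'a', 'e'] -> ['a', 'c', 'b', 'e']
'b': index 2 in ['a', 'c', 'b', 'e'] -> ['b', 'a', 'c', 'e']
'c': index 2 in ['b', 'a', 'c', 'e'] -> ['c', 'b', 'a', 'e']
'e': index 3 in ['c', 'b', 'a', 'e'] -> ['e', 'c', 'b', 'a']
'e': index 0 in ['e', 'c', 'b', 'a'] -> ['e', 'c', 'b', 'a']
'e': index 0 in ['e', 'c', 'b', 'a'] -> ['e', 'c', 'b', 'a']
'c': index 1 in ['e', 'c', 'b', 'a'] -> ['c', 'e', 'b', 'a']
'c': index 0 in ['c', 'e', 'b', 'a'] -> ['c', 'e', 'b', 'a']
'a': index 3 in ['c', 'e', 'b', 'a'] -> ['a', 'c', 'e', 'b']
'a': index 0 in ['a', 'c', 'e', 'b'] -> ['a', 'c', 'e', 'b']


Output: [1, 2, 2, 2, 2, 3, 0, 0, 1, 0, 3, 0]


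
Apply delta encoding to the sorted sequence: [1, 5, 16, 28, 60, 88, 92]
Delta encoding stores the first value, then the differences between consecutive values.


First value: 1
Deltas:
  5 - 1 = 4
  16 - 5 = 11
  28 - 16 = 12
  60 - 28 = 32
  88 - 60 = 28
  92 - 88 = 4


Delta encoded: [1, 4, 11, 12, 32, 28, 4]


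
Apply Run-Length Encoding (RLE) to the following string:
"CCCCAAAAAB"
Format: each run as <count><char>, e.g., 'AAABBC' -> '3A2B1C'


Scanning runs left to right:
  i=0: run of 'C' x 4 -> '4C'
  i=4: run of 'A' x 5 -> '5A'
  i=9: run of 'B' x 1 -> '1B'

RLE = 4C5A1B


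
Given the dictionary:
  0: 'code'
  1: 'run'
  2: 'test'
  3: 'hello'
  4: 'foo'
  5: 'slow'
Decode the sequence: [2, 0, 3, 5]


Look up each index in the dictionary:
  2 -> 'test'
  0 -> 'code'
  3 -> 'hello'
  5 -> 'slow'

Decoded: "test code hello slow"


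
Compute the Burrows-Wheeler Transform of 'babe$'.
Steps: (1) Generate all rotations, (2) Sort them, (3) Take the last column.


Rotations (sorted):
  0: $babe -> last char: e
  1: abe$b -> last char: b
  2: babe$ -> last char: $
  3: be$ba -> last char: a
  4: e$bab -> last char: b


BWT = eb$ab


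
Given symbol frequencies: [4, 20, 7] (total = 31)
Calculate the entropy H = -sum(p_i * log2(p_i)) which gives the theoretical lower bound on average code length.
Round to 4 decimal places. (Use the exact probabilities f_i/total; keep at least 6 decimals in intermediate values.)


Per-symbol terms -p_i * log2(p_i) with p_i = f_i/31:
  p = 4/31 = 0.129032: log2(p) = -2.954196, -p*log2(p) = 0.381187
  p = 20/31 = 0.645161: log2(p) = -0.632268, -p*log2(p) = 0.407915
  p = 7/31 = 0.225806: log2(p) = -2.146841, -p*log2(p) = 0.484771
H = 0.381187 + 0.407915 + 0.484771 = 1.273873

H = 1.2739 bits/symbol


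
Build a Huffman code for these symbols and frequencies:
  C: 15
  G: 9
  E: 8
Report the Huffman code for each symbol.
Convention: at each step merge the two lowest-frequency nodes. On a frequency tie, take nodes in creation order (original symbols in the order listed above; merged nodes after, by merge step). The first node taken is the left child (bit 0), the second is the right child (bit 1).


Huffman tree construction:
Step 1: Merge E(8) + G(9) = 17
Step 2: Merge C(15) + (E+G)(17) = 32
Read each symbol's code off the tree from the root (left child = 0, right child = 1).

Codes:
  C: 0 (length 1)
  G: 11 (length 2)
  E: 10 (length 2)
Average code length: 49/32 = 1.5313 bits/symbol


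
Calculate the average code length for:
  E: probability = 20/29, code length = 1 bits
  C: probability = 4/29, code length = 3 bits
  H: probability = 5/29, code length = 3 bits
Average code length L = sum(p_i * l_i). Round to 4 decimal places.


Weighted contributions p_i * l_i:
  E: (20/29) * 1 = 20/29
  C: (4/29) * 3 = 12/29
  H: (5/29) * 3 = 15/29
Sum = (20 + 12 + 15)/29 = 47/29

L = 47/29 = 1.6207 bits/symbol


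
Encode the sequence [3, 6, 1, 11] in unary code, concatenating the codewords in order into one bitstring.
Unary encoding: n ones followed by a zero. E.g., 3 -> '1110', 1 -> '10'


Encode each number as n ones followed by a terminating 0:
  3 -> 1110 (4 bits)
  6 -> 1111110 (7 bits)
  1 -> 10 (2 bits)
  11 -> 111111111110 (12 bits)
Total length = 4 + 7 + 2 + 12 = 25 bits.

Unary([3, 6, 1, 11]) = 1110111111010111111111110 (25 bits)


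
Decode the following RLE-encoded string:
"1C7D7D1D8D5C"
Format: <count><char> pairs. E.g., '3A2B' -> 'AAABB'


Expanding each <count><char> pair:
  1C -> 'C'
  7D -> 'DDDDDDD'
  7D -> 'DDDDDDD'
  1D -> 'D'
  8D -> 'DDDDDDDD'
  5C -> 'CCCCC'

Decoded = CDDDDDDDDDDDDDDDDDDDDDDDCCCCC


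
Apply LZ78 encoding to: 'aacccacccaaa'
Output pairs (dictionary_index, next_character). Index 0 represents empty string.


LZ78 encoding steps:
Dictionary: {0: ''}
Step 1: w='' (idx 0), next='a' -> output (0, 'a'), add 'a' as idx 1
Step 2: w='a' (idx 1), next='c' -> output (1, 'c'), add 'ac' as idx 2
Step 3: w='' (idx 0), next='c' -> output (0, 'c'), add 'c' as idx 3
Step 4: w='c' (idx 3), next='a' -> output (3, 'a'), add 'ca' as idx 4
Step 5: w='c' (idx 3), next='c' -> output (3, 'c'), add 'cc' as idx 5
Step 6: w='ca' (idx 4), next='a' -> output (4, 'a'), add 'caa' as idx 6
Step 7: w='a' (idx 1), end of input -> output (1, '')


Encoded: [(0, 'a'), (1, 'c'), (0, 'c'), (3, 'a'), (3, 'c'), (4, 'a'), (1, '')]


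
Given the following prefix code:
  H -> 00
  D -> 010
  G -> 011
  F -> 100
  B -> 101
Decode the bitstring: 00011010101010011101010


Decoding step by step:
Bits 00 -> H
Bits 011 -> G
Bits 010 -> D
Bits 101 -> B
Bits 010 -> D
Bits 011 -> G
Bits 101 -> B
Bits 010 -> D


Decoded message: HGDBDGBD


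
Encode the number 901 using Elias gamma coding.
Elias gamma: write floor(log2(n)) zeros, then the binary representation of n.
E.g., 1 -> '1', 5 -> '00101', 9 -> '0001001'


num_bits = floor(log2(901)) + 1 = 10
leading_zeros = num_bits - 1 = 9
binary(901) = 1110000101

Elias gamma(901) = '000000000' + '1110000101' = 0000000001110000101 (19 bits)


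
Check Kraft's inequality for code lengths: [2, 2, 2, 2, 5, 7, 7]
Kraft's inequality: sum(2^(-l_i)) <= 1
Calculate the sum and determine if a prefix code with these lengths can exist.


Sum = 2^(-2) + 2^(-2) + 2^(-2) + 2^(-2) + 2^(-5) + 2^(-7) + 2^(-7)
    = 0.25 + 0.25 + 0.25 + 0.25 + 0.03125 + 0.0078125 + 0.0078125
    = 134/128 = 1.046875
Since 1.046875 > 1, Kraft's inequality is NOT satisfied.
A prefix code with these lengths CANNOT exist.

Kraft sum = 1.046875. Not satisfied.


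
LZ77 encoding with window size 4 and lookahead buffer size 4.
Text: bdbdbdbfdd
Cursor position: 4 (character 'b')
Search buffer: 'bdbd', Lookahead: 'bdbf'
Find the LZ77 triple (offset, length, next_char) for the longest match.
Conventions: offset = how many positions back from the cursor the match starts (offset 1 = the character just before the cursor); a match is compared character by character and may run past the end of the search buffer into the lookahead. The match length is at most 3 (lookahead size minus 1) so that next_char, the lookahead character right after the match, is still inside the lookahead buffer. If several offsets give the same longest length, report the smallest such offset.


Try each offset into the search buffer:
  offset=1 (pos 3, char 'd'): match length 0
  offset=2 (pos 2, char 'b'): match length 3
  offset=3 (pos 1, char 'd'): match length 0
  offset=4 (pos 0, char 'b'): match length 3
Longest match has length 3, found at offsets 2, 4; take the smallest, offset 2.
next_char = character at position 4 + 3 = 7 -> 'f'

Best match: offset=2, length=3 (matching 'bdb' starting at position 2)
LZ77 triple: (2, 3, 'f')


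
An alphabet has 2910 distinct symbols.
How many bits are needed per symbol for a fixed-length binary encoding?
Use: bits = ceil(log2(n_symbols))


log2(2910) = 11.5068
Bracket: 2^11 = 2048 < 2910 <= 2^12 = 4096
So ceil(log2(2910)) = 12

bits = ceil(log2(2910)) = ceil(11.5068) = 12 bits


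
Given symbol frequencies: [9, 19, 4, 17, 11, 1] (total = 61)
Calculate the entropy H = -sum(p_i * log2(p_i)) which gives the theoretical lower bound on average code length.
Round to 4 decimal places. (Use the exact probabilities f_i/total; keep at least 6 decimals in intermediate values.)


Per-symbol terms -p_i * log2(p_i) with p_i = f_i/61:
  p = 9/61 = 0.147541: log2(p) = -2.760812, -p*log2(p) = 0.407333
  p = 19/61 = 0.311475: log2(p) = -1.682810, -p*log2(p) = 0.524154
  p = 4/61 = 0.065574: log2(p) = -3.930737, -p*log2(p) = 0.257753
  p = 17/61 = 0.278689: log2(p) = -1.843274, -p*log2(p) = 0.513699
  p = 11/61 = 0.180328: log2(p) = -2.471306, -p*log2(p) = 0.445645
  p = 1/61 = 0.016393: log2(p) = -5.930737, -p*log2(p) = 0.097225
H = 0.407333 + 0.524154 + 0.257753 + 0.513699 + 0.445645 + 0.097225 = 2.245809

H = 2.2458 bits/symbol


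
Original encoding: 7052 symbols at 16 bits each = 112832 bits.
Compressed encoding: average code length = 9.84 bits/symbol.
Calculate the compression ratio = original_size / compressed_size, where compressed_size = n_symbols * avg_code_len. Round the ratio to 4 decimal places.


original_size = n_symbols * orig_bits = 7052 * 16 = 112832 bits
compressed_size = n_symbols * avg_code_len = 7052 * 9.84 = 69391.68 bits
ratio = original_size / compressed_size = 112832 / 69391.68 = 1.626

Compression ratio = 1.626


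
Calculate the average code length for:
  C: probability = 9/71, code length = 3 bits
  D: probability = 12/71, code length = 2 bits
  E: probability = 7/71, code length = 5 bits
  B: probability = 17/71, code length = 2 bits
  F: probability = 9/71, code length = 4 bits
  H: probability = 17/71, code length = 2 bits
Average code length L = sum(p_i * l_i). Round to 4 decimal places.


Weighted contributions p_i * l_i:
  C: (9/71) * 3 = 27/71
  D: (12/71) * 2 = 24/71
  E: (7/71) * 5 = 35/71
  B: (17/71) * 2 = 34/71
  F: (9/71) * 4 = 36/71
  H: (17/71) * 2 = 34/71
Sum = (27 + 24 + 35 + 34 + 36 + 34)/71 = 190/71

L = 190/71 = 2.6761 bits/symbol


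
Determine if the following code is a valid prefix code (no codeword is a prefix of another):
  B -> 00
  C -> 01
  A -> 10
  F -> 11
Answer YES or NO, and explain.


Checking each pair (does one codeword prefix another?):
  B='00' vs C='01': no prefix
  B='00' vs A='10': no prefix
  B='00' vs F='11': no prefix
  C='01' vs B='00': no prefix
  C='01' vs A='10': no prefix
  C='01' vs F='11': no prefix
  A='10' vs B='00': no prefix
  A='10' vs C='01': no prefix
  A='10' vs F='11': no prefix
  F='11' vs B='00': no prefix
  F='11' vs C='01': no prefix
  F='11' vs A='10': no prefix
No violation found over all pairs.

YES -- this is a valid prefix code. No codeword is a prefix of any other codeword.


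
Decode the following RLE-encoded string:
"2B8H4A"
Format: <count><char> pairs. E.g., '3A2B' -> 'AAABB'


Expanding each <count><char> pair:
  2B -> 'BB'
  8H -> 'HHHHHHHH'
  4A -> 'AAAA'

Decoded = BBHHHHHHHHAAAA


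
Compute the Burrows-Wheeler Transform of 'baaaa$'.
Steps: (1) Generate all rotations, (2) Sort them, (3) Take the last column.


Rotations (sorted):
  0: $baaaa -> last char: a
  1: a$baaa -> last char: a
  2: aa$baa -> last char: a
  3: aaa$ba -> last char: a
  4: aaaa$b -> last char: b
  5: baaaa$ -> last char: $


BWT = aaaab$


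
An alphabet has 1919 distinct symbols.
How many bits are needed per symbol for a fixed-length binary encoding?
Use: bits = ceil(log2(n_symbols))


log2(1919) = 10.9061
Bracket: 2^10 = 1024 < 1919 <= 2^11 = 2048
So ceil(log2(1919)) = 11

bits = ceil(log2(1919)) = ceil(10.9061) = 11 bits


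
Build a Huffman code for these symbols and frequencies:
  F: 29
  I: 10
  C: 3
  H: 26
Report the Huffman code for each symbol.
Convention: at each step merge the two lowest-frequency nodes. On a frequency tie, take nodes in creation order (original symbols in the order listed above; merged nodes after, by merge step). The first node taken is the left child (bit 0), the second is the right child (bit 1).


Huffman tree construction:
Step 1: Merge C(3) + I(10) = 13
Step 2: Merge (C+I)(13) + H(26) = 39
Step 3: Merge F(29) + ((C+I)+H)(39) = 68
Read each symbol's code off the tree from the root (left child = 0, right child = 1).

Codes:
  F: 0 (length 1)
  I: 101 (length 3)
  C: 100 (length 3)
  H: 11 (length 2)
Average code length: 120/68 = 1.7647 bits/symbol


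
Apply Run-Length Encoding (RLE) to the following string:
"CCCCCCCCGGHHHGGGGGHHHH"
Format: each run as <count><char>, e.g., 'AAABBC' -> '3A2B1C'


Scanning runs left to right:
  i=0: run of 'C' x 8 -> '8C'
  i=8: run of 'G' x 2 -> '2G'
  i=10: run of 'H' x 3 -> '3H'
  i=13: run of 'G' x 5 -> '5G'
  i=18: run of 'H' x 4 -> '4H'

RLE = 8C2G3H5G4H


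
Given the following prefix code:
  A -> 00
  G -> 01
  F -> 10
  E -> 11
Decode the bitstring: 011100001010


Decoding step by step:
Bits 01 -> G
Bits 11 -> E
Bits 00 -> A
Bits 00 -> A
Bits 10 -> F
Bits 10 -> F


Decoded message: GEAAFF


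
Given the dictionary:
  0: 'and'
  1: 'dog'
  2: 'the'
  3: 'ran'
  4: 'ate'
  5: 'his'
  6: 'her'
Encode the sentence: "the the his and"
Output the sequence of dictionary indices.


Look up each word in the dictionary:
  'the' -> 2
  'the' -> 2
  'his' -> 5
  'and' -> 0

Encoded: [2, 2, 5, 0]


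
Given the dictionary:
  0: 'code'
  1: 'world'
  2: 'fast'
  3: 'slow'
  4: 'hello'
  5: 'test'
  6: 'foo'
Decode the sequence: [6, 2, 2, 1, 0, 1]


Look up each index in the dictionary:
  6 -> 'foo'
  2 -> 'fast'
  2 -> 'fast'
  1 -> 'world'
  0 -> 'code'
  1 -> 'world'

Decoded: "foo fast fast world code world"


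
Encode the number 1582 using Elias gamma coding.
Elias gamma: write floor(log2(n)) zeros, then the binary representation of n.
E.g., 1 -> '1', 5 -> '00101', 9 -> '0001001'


num_bits = floor(log2(1582)) + 1 = 11
leading_zeros = num_bits - 1 = 10
binary(1582) = 11000101110

Elias gamma(1582) = '0000000000' + '11000101110' = 000000000011000101110 (21 bits)


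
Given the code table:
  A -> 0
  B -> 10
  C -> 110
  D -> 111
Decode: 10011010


Decoding:
10 -> B
0 -> A
110 -> C
10 -> B


Result: BACB


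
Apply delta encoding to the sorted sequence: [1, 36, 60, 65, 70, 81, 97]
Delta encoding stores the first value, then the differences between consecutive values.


First value: 1
Deltas:
  36 - 1 = 35
  60 - 36 = 24
  65 - 60 = 5
  70 - 65 = 5
  81 - 70 = 11
  97 - 81 = 16


Delta encoded: [1, 35, 24, 5, 5, 11, 16]


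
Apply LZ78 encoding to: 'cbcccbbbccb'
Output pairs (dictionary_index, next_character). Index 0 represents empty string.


LZ78 encoding steps:
Dictionary: {0: ''}
Step 1: w='' (idx 0), next='c' -> output (0, 'c'), add 'c' as idx 1
Step 2: w='' (idx 0), next='b' -> output (0, 'b'), add 'b' as idx 2
Step 3: w='c' (idx 1), next='c' -> output (1, 'c'), add 'cc' as idx 3
Step 4: w='c' (idx 1), next='b' -> output (1, 'b'), add 'cb' as idx 4
Step 5: w='b' (idx 2), next='b' -> output (2, 'b'), add 'bb' as idx 5
Step 6: w='cc' (idx 3), next='b' -> output (3, 'b'), add 'ccb' as idx 6


Encoded: [(0, 'c'), (0, 'b'), (1, 'c'), (1, 'b'), (2, 'b'), (3, 'b')]


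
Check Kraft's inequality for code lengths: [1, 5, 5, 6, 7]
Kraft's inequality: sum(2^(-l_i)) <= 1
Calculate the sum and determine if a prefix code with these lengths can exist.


Sum = 2^(-1) + 2^(-5) + 2^(-5) + 2^(-6) + 2^(-7)
    = 0.5 + 0.03125 + 0.03125 + 0.015625 + 0.0078125
    = 75/128 = 0.5859375
Since 0.5859375 <= 1, Kraft's inequality IS satisfied.
A prefix code with these lengths CAN exist.

Kraft sum = 0.5859375. Satisfied.


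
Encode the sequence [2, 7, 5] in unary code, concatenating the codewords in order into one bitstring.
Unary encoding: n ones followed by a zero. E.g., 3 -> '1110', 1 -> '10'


Encode each number as n ones followed by a terminating 0:
  2 -> 110 (3 bits)
  7 -> 11111110 (8 bits)
  5 -> 111110 (6 bits)
Total length = 3 + 8 + 6 = 17 bits.

Unary([2, 7, 5]) = 11011111110111110 (17 bits)


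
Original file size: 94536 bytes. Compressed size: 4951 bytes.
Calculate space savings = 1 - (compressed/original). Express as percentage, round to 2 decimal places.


ratio = compressed/original = 4951/94536 = 0.052372
savings = 1 - ratio = 1 - 0.052372 = 0.947628
as a percentage: 0.947628 * 100 = 94.76%

Space savings = 1 - 4951/94536 = 94.76%


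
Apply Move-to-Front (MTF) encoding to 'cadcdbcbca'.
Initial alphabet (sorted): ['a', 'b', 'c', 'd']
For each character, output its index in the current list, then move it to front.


MTF encoding:
'c': index 2 in ['a', 'b', 'c', 'd'] -> ['c', 'a', 'b', 'd']
'a': index 1 in ['c', 'a', 'b', 'd'] -> ['a', 'c', 'b', 'd']
'd': index 3 in ['a', 'c', 'b', 'd'] -> ['d', 'a', 'c', 'b']
'c': index 2 in ['d', 'a', 'c', 'b'] -> ['c', 'd', 'a', 'b']
'd': index 1 in ['c', 'd', 'a', 'b'] -> ['d', 'c', 'a', 'b']
'b': index 3 in ['d', 'c', 'a', 'b'] -> ['b', 'd', 'c', 'a']
'c': index 2 in ['b', 'd', 'c', 'a'] -> ['c', 'b', 'd', 'a']
'b': index 1 in ['c', 'b', 'd', 'a'] -> ['b', 'c', 'd', 'a']
'c': index 1 in ['b', 'c', 'd', 'a'] -> ['c', 'b', 'd', 'a']
'a': index 3 in ['c', 'b', 'd', 'a'] -> ['a', 'c', 'b', 'd']


Output: [2, 1, 3, 2, 1, 3, 2, 1, 1, 3]


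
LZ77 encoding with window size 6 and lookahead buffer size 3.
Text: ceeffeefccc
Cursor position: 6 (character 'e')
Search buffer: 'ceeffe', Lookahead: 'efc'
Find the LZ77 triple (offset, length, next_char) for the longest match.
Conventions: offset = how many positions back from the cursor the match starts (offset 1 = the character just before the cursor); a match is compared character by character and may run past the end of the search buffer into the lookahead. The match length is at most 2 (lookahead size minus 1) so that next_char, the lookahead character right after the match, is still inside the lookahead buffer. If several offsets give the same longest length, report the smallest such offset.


Try each offset into the search buffer:
  offset=1 (pos 5, char 'e'): match length 1
  offset=2 (pos 4, char 'f'): match length 0
  offset=3 (pos 3, char 'f'): match length 0
  offset=4 (pos 2, char 'e'): match length 2
  offset=5 (pos 1, char 'e'): match length 1
  offset=6 (pos 0, char 'c'): match length 0
Longest match has length 2 at offset 4.
next_char = character at position 6 + 2 = 8 -> 'c'

Best match: offset=4, length=2 (matching 'ef' starting at position 2)
LZ77 triple: (4, 2, 'c')


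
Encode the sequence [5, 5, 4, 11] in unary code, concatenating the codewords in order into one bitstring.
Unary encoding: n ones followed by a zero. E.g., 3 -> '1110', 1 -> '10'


Encode each number as n ones followed by a terminating 0:
  5 -> 111110 (6 bits)
  5 -> 111110 (6 bits)
  4 -> 11110 (5 bits)
  11 -> 111111111110 (12 bits)
Total length = 6 + 6 + 5 + 12 = 29 bits.

Unary([5, 5, 4, 11]) = 11111011111011110111111111110 (29 bits)


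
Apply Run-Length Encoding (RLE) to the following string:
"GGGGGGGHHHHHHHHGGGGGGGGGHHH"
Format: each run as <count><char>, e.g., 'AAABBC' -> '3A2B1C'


Scanning runs left to right:
  i=0: run of 'G' x 7 -> '7G'
  i=7: run of 'H' x 8 -> '8H'
  i=15: run of 'G' x 9 -> '9G'
  i=24: run of 'H' x 3 -> '3H'

RLE = 7G8H9G3H


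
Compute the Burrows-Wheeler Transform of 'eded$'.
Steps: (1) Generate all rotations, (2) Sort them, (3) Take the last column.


Rotations (sorted):
  0: $eded -> last char: d
  1: d$ede -> last char: e
  2: ded$e -> last char: e
  3: ed$ed -> last char: d
  4: eded$ -> last char: $


BWT = deed$


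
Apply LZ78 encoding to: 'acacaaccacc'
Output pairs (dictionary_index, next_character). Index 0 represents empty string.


LZ78 encoding steps:
Dictionary: {0: ''}
Step 1: w='' (idx 0), next='a' -> output (0, 'a'), add 'a' as idx 1
Step 2: w='' (idx 0), next='c' -> output (0, 'c'), add 'c' as idx 2
Step 3: w='a' (idx 1), next='c' -> output (1, 'c'), add 'ac' as idx 3
Step 4: w='a' (idx 1), next='a' -> output (1, 'a'), add 'aa' as idx 4
Step 5: w='c' (idx 2), next='c' -> output (2, 'c'), add 'cc' as idx 5
Step 6: w='ac' (idx 3), next='c' -> output (3, 'c'), add 'acc' as idx 6


Encoded: [(0, 'a'), (0, 'c'), (1, 'c'), (1, 'a'), (2, 'c'), (3, 'c')]


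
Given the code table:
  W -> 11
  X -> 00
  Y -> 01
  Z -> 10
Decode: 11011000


Decoding:
11 -> W
01 -> Y
10 -> Z
00 -> X


Result: WYZX


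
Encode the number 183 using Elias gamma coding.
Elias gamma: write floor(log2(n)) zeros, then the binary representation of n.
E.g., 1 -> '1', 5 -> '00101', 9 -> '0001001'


num_bits = floor(log2(183)) + 1 = 8
leading_zeros = num_bits - 1 = 7
binary(183) = 10110111

Elias gamma(183) = '0000000' + '10110111' = 000000010110111 (15 bits)


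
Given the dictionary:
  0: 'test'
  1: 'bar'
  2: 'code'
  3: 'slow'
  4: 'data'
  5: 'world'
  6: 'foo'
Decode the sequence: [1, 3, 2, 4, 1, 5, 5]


Look up each index in the dictionary:
  1 -> 'bar'
  3 -> 'slow'
  2 -> 'code'
  4 -> 'data'
  1 -> 'bar'
  5 -> 'world'
  5 -> 'world'

Decoded: "bar slow code data bar world world"


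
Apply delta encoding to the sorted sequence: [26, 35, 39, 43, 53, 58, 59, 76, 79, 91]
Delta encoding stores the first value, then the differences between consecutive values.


First value: 26
Deltas:
  35 - 26 = 9
  39 - 35 = 4
  43 - 39 = 4
  53 - 43 = 10
  58 - 53 = 5
  59 - 58 = 1
  76 - 59 = 17
  79 - 76 = 3
  91 - 79 = 12


Delta encoded: [26, 9, 4, 4, 10, 5, 1, 17, 3, 12]


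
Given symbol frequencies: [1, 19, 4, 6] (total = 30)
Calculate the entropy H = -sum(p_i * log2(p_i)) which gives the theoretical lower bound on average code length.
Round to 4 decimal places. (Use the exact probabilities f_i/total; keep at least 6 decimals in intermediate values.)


Per-symbol terms -p_i * log2(p_i) with p_i = f_i/30:
  p = 1/30 = 0.033333: log2(p) = -4.906891, -p*log2(p) = 0.163563
  p = 19/30 = 0.633333: log2(p) = -0.658963, -p*log2(p) = 0.417343
  p = 4/30 = 0.133333: log2(p) = -2.906891, -p*log2(p) = 0.387585
  p = 6/30 = 0.200000: log2(p) = -2.321928, -p*log2(p) = 0.464386
H = 0.163563 + 0.417343 + 0.387585 + 0.464386 = 1.432877

H = 1.4329 bits/symbol


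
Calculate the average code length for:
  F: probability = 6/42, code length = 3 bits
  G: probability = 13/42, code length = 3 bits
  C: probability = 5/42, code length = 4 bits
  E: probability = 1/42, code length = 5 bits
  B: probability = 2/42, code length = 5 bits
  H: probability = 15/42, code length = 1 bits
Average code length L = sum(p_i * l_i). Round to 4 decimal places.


Weighted contributions p_i * l_i:
  F: (6/42) * 3 = 18/42
  G: (13/42) * 3 = 39/42
  C: (5/42) * 4 = 20/42
  E: (1/42) * 5 = 5/42
  B: (2/42) * 5 = 10/42
  H: (15/42) * 1 = 15/42
Sum = (18 + 39 + 20 + 5 + 10 + 15)/42 = 107/42

L = 107/42 = 2.5476 bits/symbol


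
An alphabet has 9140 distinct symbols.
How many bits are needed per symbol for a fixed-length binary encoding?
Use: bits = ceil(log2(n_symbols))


log2(9140) = 13.158
Bracket: 2^13 = 8192 < 9140 <= 2^14 = 16384
So ceil(log2(9140)) = 14

bits = ceil(log2(9140)) = ceil(13.158) = 14 bits
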